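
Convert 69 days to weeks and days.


9 weeks 6 days

Weeks: 69 ÷ 7 = 9 remainder 6


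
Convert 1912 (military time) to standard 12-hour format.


Hour: 19
19 - 12 = 7 → PM

7:12 PM


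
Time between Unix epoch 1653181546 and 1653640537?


458991 seconds (127.5 hours / 5.31 days)

Difference = 1653640537 - 1653181546 = 458991 seconds
In hours: 458991 / 3600 ≈ 127.5
In days: 458991 / 86400 ≈ 5.31


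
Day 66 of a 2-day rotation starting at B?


Shift A

Shifts: A, B
Start: B (index 1)
Day 66: (1 + 66 - 1) mod 2
= 66 mod 2
= 0
Index 0 → shift A


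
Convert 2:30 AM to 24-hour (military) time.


02:30

Input: 2:30 AM
AM hour stays: 2


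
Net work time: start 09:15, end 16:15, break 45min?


6h 15m (375 minutes)

Total time = (16×60+15) - (9×60+15)
= 975 - 555 = 420 min
Minus break: 420 - 45 = 375 min
= 6h 15m


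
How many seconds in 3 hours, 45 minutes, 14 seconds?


Hours: 3 × 3600 = 10800
Minutes: 45 × 60 = 2700
Seconds: 14
Total = 10800 + 2700 + 14 = 13514

13514 seconds


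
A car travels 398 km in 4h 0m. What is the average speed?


99.5 km/h

Distance: 398 km
Time: 4 hours
Speed = 398 / 4 = 99.5 km/h


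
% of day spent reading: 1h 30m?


Time: 90 minutes
Day: 1440 minutes
Percentage = (90/1440) × 100 ≈ 6.3%

6.3%


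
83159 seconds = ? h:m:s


23h 5m 59s

Hours: 83159 ÷ 3600 = 23 remainder 359
Minutes: 359 ÷ 60 = 5 remainder 59
Seconds: 59


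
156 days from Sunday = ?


Tuesday

Start: Sunday (index 6)
(6 + 156) mod 7
= 162 mod 7
= 1
Index 1 → Tuesday


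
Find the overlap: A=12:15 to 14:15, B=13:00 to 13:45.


Meeting A: 735-855 (in minutes from midnight)
Meeting B: 780-825
Overlap start = max(735, 780) = 780
Overlap end = min(855, 825) = 825
Overlap = max(0, 825 - 780) = 45 min

45 minutes


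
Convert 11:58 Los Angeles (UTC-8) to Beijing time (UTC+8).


Time difference = UTC+8 - UTC-8 = +16 hours
New hour = (11 + 16) mod 24
= 27 mod 24 = 3
Minutes unchanged → 03:58; 27 ≥ 24 → next day

03:58 (next day)


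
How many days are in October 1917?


31 days

Month: October (month 10)
October has 31 days


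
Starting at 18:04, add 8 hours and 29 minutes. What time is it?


Start: 1084 minutes from midnight
Add: 509 minutes
Total: 1593 minutes
Hours: 1593 ÷ 60 = 26 remainder 33
26 ≥ 24 → 26 - 24 = 2 (next day)

02:33 (next day)


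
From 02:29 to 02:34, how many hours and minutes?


0h 5m

End time in minutes: 2×60 + 34 = 154
Start time in minutes: 2×60 + 29 = 149
Difference = 154 - 149 = 5 minutes
= 0 hours 5 minutes


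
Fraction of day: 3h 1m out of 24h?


Total minutes: 3×60 + 1 = 181
Day = 24×60 = 1440 minutes
Fraction = 181/1440 ≈ 0.1257
As a percentage: 181/1440 × 100 ≈ 12.57%

0.1257 (12.57%)


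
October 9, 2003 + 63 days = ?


December 11, 2003

Start: October 9, 2003
Add 63 days
October 9 → November 1: 31 - 9 + 1 = 23 days (63 - 23 = 40 left)
November 1 → December 1: 30 - 1 + 1 = 30 days (40 - 30 = 10 left)
December 1 + 10 = December 11, 2003


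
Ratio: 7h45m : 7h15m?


Duration 1: 465 minutes
Duration 2: 435 minutes
Ratio = 465:435
GCD = 15
Simplified = 31:29
As a decimal: 31/29 ≈ 1.07

31:29 (1.07)


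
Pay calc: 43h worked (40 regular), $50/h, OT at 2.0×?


$2300.00

Regular: 40h × $50 = $2000.00
Overtime: 43 - 40 = 3h
OT pay: 3h × $50 × 2.0 = $300.00
Total = $2000.00 + $300.00 = $2300.00


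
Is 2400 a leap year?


Rules: divisible by 4 AND (not by 100 OR by 400)
2400 ÷ 4 = 600 exactly → divisible by 4
2400 ÷ 100 = 24 exactly → divisible by 100
2400 ÷ 400 = 6 exactly → divisible by 400
Divisible by 400 → leap year

Yes


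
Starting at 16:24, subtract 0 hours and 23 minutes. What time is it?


Start: 984 minutes from midnight
Subtract: 23 minutes
Remaining: 984 - 23 = 961
Hours: 16, Minutes: 1

16:01


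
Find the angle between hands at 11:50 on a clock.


55.0°

Hour hand = 11×30 + 50×0.5 = 355.0°
Minute hand = 50×6 = 300°
Difference = |355.0 - 300| = 55.0°


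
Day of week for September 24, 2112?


Saturday

Zeller's congruence:
q=24, m=9, k=12, j=21
h = (24 + ⌊13×10/5⌋ + 12 + ⌊12/4⌋ + ⌊21/4⌋ - 2×21) mod 7
= (24 + 26 + 12 + 3 + 5 - 42) mod 7
= 28 mod 7 = 0
h=0 → Saturday


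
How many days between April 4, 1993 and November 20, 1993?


From April 4, 1993 to November 20, 1993
Rest of April 1993: 30 - 4 = 26
Full months: May 31, June 30, July 31, August 31, September 30, October 31
Days into November 1993: 20
Total = 26 + 31 + 30 + 31 + 31 + 30 + 31 + 20 = 230 days

230 days


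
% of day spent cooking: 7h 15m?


30.2%

Time: 435 minutes
Day: 1440 minutes
Percentage = (435/1440) × 100 ≈ 30.2%


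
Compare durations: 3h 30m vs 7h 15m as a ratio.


Duration 1: 210 minutes
Duration 2: 435 minutes
Ratio = 210:435
GCD = 15
Simplified = 14:29
As a decimal: 14/29 ≈ 0.48

14:29 (0.48)


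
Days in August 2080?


31 days

Month: August (month 8)
August has 31 days


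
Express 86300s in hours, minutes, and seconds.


Hours: 86300 ÷ 3600 = 23 remainder 3500
Minutes: 3500 ÷ 60 = 58 remainder 20
Seconds: 20

23h 58m 20s


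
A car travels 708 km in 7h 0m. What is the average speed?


101.1 km/h

Distance: 708 km
Time: 7 hours
Speed = 708 / 7 ≈ 101.1 km/h


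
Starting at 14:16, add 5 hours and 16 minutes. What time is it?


Start: 856 minutes from midnight
Add: 316 minutes
Total: 1172 minutes
Hours: 1172 ÷ 60 = 19 remainder 32

19:32


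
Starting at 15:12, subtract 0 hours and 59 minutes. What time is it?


Start: 912 minutes from midnight
Subtract: 59 minutes
Remaining: 912 - 59 = 853
Hours: 14, Minutes: 13

14:13


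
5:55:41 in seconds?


Hours: 5 × 3600 = 18000
Minutes: 55 × 60 = 3300
Seconds: 41
Total = 18000 + 3300 + 41 = 21341

21341 seconds


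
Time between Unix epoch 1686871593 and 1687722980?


Difference = 1687722980 - 1686871593 = 851387 seconds
In hours: 851387 / 3600 ≈ 236.5
In days: 851387 / 86400 ≈ 9.85

851387 seconds (236.5 hours / 9.85 days)


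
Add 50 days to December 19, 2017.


Start: December 19, 2017
Add 50 days
December 19 → January 1: 31 - 19 + 1 = 13 days (50 - 13 = 37 left)
January 1 → February 1: 31 - 1 + 1 = 31 days (37 - 31 = 6 left)
February 1 + 6 = February 7, 2018

February 7, 2018


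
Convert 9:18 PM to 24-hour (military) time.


Input: 9:18 PM
PM: 9 + 12 = 21

21:18


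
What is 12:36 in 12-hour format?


Hour: 12
12 → 12 PM (noon)

12:36 PM


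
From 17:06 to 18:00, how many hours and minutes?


0h 54m

End time in minutes: 18×60 + 0 = 1080
Start time in minutes: 17×60 + 6 = 1026
Difference = 1080 - 1026 = 54 minutes
= 0 hours 54 minutes


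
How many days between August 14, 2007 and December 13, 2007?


From August 14, 2007 to December 13, 2007
Rest of August 2007: 31 - 14 = 17
Full months: September 30, October 31, November 30
Days into December 2007: 13
Total = 17 + 30 + 31 + 30 + 13 = 121 days

121 days


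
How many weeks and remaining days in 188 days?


Weeks: 188 ÷ 7 = 26 remainder 6

26 weeks 6 days


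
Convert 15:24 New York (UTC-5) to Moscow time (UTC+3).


23:24

Time difference = UTC+3 - UTC-5 = +8 hours
New hour = (15 + 8) mod 24
= 23 mod 24 = 23
Minutes unchanged → 23:24


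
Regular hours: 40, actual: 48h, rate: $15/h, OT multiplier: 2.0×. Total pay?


$840.00

Regular: 40h × $15 = $600.00
Overtime: 48 - 40 = 8h
OT pay: 8h × $15 × 2.0 = $240.00
Total = $600.00 + $240.00 = $840.00


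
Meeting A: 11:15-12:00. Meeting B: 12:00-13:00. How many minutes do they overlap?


0 minutes

Meeting A: 675-720 (in minutes from midnight)
Meeting B: 720-780
Overlap start = max(675, 720) = 720
Overlap end = min(720, 780) = 720
Overlap = max(0, 720 - 720) = 0 min


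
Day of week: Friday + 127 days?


Start: Friday (index 4)
(4 + 127) mod 7
= 131 mod 7
= 5
Index 5 → Saturday

Saturday


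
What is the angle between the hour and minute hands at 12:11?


Hour hand (12 ≡ 0 on the dial): 0×30 + 11×0.5 = 5.5°
Minute hand = 11×6 = 66°
Difference = |5.5 - 66| = 60.5°

60.5°


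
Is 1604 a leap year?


Rules: divisible by 4 AND (not by 100 OR by 400)
1604 ÷ 4 = 401 exactly → divisible by 4
1604 ÷ 100 = 16 remainder 4 → not divisible by 100
Divisible by 4 but not by 100 → leap year

Yes


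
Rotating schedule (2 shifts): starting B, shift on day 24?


Shifts: A, B
Start: B (index 1)
Day 24: (1 + 24 - 1) mod 2
= 24 mod 2
= 0
Index 0 → shift A

Shift A


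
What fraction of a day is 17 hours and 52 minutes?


Total minutes: 17×60 + 52 = 1072
Day = 24×60 = 1440 minutes
Fraction = 1072/1440 ≈ 0.7444
As a percentage: 1072/1440 × 100 ≈ 74.44%

0.7444 (74.44%)


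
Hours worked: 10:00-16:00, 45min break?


Total time = (16×60+0) - (10×60+0)
= 960 - 600 = 360 min
Minus break: 360 - 45 = 315 min
= 5h 15m

5h 15m (315 minutes)


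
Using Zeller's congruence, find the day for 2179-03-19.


Friday

Zeller's congruence:
q=19, m=3, k=79, j=21
h = (19 + ⌊13×4/5⌋ + 79 + ⌊79/4⌋ + ⌊21/4⌋ - 2×21) mod 7
= (19 + 10 + 79 + 19 + 5 - 42) mod 7
= 90 mod 7 = 6
h=6 → Friday


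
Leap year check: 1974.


Rules: divisible by 4 AND (not by 100 OR by 400)
1974 ÷ 4 = 493 remainder 2 → not divisible by 4
Not divisible by 4 → not a leap year

No


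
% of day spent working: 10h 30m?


43.8%

Time: 630 minutes
Day: 1440 minutes
Percentage = (630/1440) × 100 ≈ 43.8%


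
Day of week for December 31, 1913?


Wednesday

Zeller's congruence:
q=31, m=12, k=13, j=19
h = (31 + ⌊13×13/5⌋ + 13 + ⌊13/4⌋ + ⌊19/4⌋ - 2×19) mod 7
= (31 + 33 + 13 + 3 + 4 - 38) mod 7
= 46 mod 7 = 4
h=4 → Wednesday


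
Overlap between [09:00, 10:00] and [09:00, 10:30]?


Meeting A: 540-600 (in minutes from midnight)
Meeting B: 540-630
Overlap start = max(540, 540) = 540
Overlap end = min(600, 630) = 600
Overlap = max(0, 600 - 540) = 60 min

60 minutes


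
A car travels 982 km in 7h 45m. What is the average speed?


126.7 km/h

Distance: 982 km
Time: 7h 45m = 465 min = 465/60 = 31/4 hours
Speed = 982 ÷ (31/4) = 982 × 4 / 31 = 3928/31 ≈ 126.7 km/h


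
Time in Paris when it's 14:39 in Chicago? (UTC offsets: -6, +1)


Time difference = UTC+1 - UTC-6 = +7 hours
New hour = (14 + 7) mod 24
= 21 mod 24 = 21
Minutes unchanged → 21:39

21:39


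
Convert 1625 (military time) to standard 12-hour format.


Hour: 16
16 - 12 = 4 → PM

4:25 PM


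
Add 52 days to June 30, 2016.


Start: June 30, 2016
Add 52 days
June 30 → July 1: 30 - 30 + 1 = 1 days (52 - 1 = 51 left)
July 1 → August 1: 31 - 1 + 1 = 31 days (51 - 31 = 20 left)
August 1 + 20 = August 21, 2016

August 21, 2016


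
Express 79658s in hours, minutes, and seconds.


22h 7m 38s

Hours: 79658 ÷ 3600 = 22 remainder 458
Minutes: 458 ÷ 60 = 7 remainder 38
Seconds: 38


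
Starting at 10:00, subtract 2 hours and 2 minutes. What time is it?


Start: 600 minutes from midnight
Subtract: 122 minutes
Remaining: 600 - 122 = 478
Hours: 7, Minutes: 58

07:58


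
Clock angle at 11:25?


Hour hand = 11×30 + 25×0.5 = 342.5°
Minute hand = 25×6 = 150°
Difference = |342.5 - 150| = 192.5°
Since > 180°: 360 - 192.5 = 167.5°

167.5°


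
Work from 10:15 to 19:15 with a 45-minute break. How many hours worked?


Total time = (19×60+15) - (10×60+15)
= 1155 - 615 = 540 min
Minus break: 540 - 45 = 495 min
= 8h 15m

8h 15m (495 minutes)


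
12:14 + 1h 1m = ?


Start: 734 minutes from midnight
Add: 61 minutes
Total: 795 minutes
Hours: 795 ÷ 60 = 13 remainder 15

13:15


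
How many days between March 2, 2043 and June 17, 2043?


107 days

From March 2, 2043 to June 17, 2043
Rest of March 2043: 31 - 2 = 29
Full months: April 30, May 31
Days into June 2043: 17
Total = 29 + 30 + 31 + 17 = 107 days


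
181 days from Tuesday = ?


Start: Tuesday (index 1)
(1 + 181) mod 7
= 182 mod 7
= 0
Index 0 → Monday

Monday


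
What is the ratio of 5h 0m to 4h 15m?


20:17 (1.18)

Duration 1: 300 minutes
Duration 2: 255 minutes
Ratio = 300:255
GCD = 15
Simplified = 20:17
As a decimal: 20/17 ≈ 1.18


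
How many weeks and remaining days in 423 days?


Weeks: 423 ÷ 7 = 60 remainder 3

60 weeks 3 days


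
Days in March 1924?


31 days

Month: March (month 3)
March has 31 days


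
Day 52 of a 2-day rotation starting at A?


Shift B

Shifts: A, B
Start: A (index 0)
Day 52: (0 + 52 - 1) mod 2
= 51 mod 2
= 1
Index 1 → shift B


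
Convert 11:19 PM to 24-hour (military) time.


Input: 11:19 PM
PM: 11 + 12 = 23

23:19


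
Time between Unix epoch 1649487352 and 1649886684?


Difference = 1649886684 - 1649487352 = 399332 seconds
In hours: 399332 / 3600 ≈ 110.9
In days: 399332 / 86400 ≈ 4.62

399332 seconds (110.9 hours / 4.62 days)


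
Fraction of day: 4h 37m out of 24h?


0.1924 (19.24%)

Total minutes: 4×60 + 37 = 277
Day = 24×60 = 1440 minutes
Fraction = 277/1440 ≈ 0.1924
As a percentage: 277/1440 × 100 ≈ 19.24%


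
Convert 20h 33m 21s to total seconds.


Hours: 20 × 3600 = 72000
Minutes: 33 × 60 = 1980
Seconds: 21
Total = 72000 + 1980 + 21 = 74001

74001 seconds


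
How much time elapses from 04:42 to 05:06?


0h 24m

End time in minutes: 5×60 + 6 = 306
Start time in minutes: 4×60 + 42 = 282
Difference = 306 - 282 = 24 minutes
= 0 hours 24 minutes


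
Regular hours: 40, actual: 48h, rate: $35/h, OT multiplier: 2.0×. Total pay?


Regular: 40h × $35 = $1400.00
Overtime: 48 - 40 = 8h
OT pay: 8h × $35 × 2.0 = $560.00
Total = $1400.00 + $560.00 = $1960.00

$1960.00


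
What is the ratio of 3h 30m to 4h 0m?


Duration 1: 210 minutes
Duration 2: 240 minutes
Ratio = 210:240
GCD = 30
Simplified = 7:8
As a decimal: 7/8 ≈ 0.88

7:8 (0.88)


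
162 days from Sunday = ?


Monday

Start: Sunday (index 6)
(6 + 162) mod 7
= 168 mod 7
= 0
Index 0 → Monday


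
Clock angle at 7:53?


Hour hand = 7×30 + 53×0.5 = 236.5°
Minute hand = 53×6 = 318°
Difference = |236.5 - 318| = 81.5°

81.5°


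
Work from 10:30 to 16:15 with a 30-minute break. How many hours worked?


Total time = (16×60+15) - (10×60+30)
= 975 - 630 = 345 min
Minus break: 345 - 30 = 315 min
= 5h 15m

5h 15m (315 minutes)


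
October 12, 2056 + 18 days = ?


Start: October 12, 2056
Add 18 days
October 12 + 18 = October 30, 2056

October 30, 2056


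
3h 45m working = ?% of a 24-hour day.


15.6%

Time: 225 minutes
Day: 1440 minutes
Percentage = (225/1440) × 100 ≈ 15.6%


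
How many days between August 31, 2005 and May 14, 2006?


256 days

From August 31, 2005 to May 14, 2006
Rest of August 2005: 31 - 31 = 0
Full months: September 30, October 31, November 30, December 31, January 31, February 2006 28, March 31, April 30
Days into May 2006: 14
Total = 0 + 30 + 31 + 30 + 31 + 31 + 28 + 31 + 30 + 14 = 256 days


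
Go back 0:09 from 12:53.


12:44

Start: 773 minutes from midnight
Subtract: 9 minutes
Remaining: 773 - 9 = 764
Hours: 12, Minutes: 44


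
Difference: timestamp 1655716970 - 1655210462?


506508 seconds (140.7 hours / 5.86 days)

Difference = 1655716970 - 1655210462 = 506508 seconds
In hours: 506508 / 3600 ≈ 140.7
In days: 506508 / 86400 ≈ 5.86


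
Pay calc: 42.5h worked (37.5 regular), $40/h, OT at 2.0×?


$1900.00

Regular: 37.5h × $40 = $1500.00
Overtime: 42.5 - 37.5 = 5.0h
OT pay: 5.0h × $40 × 2.0 = $400.00
Total = $1500.00 + $400.00 = $1900.00


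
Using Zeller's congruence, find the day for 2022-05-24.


Zeller's congruence:
q=24, m=5, k=22, j=20
h = (24 + ⌊13×6/5⌋ + 22 + ⌊22/4⌋ + ⌊20/4⌋ - 2×20) mod 7
= (24 + 15 + 22 + 5 + 5 - 40) mod 7
= 31 mod 7 = 3
h=3 → Tuesday

Tuesday


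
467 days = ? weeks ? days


Weeks: 467 ÷ 7 = 66 remainder 5

66 weeks 5 days


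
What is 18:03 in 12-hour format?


Hour: 18
18 - 12 = 6 → PM

6:03 PM


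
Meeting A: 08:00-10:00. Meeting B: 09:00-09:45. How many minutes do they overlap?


Meeting A: 480-600 (in minutes from midnight)
Meeting B: 540-585
Overlap start = max(480, 540) = 540
Overlap end = min(600, 585) = 585
Overlap = max(0, 585 - 540) = 45 min

45 minutes


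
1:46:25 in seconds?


Hours: 1 × 3600 = 3600
Minutes: 46 × 60 = 2760
Seconds: 25
Total = 3600 + 2760 + 25 = 6385

6385 seconds


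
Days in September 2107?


Month: September (month 9)
September has 30 days

30 days


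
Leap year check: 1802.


No

Rules: divisible by 4 AND (not by 100 OR by 400)
1802 ÷ 4 = 450 remainder 2 → not divisible by 4
Not divisible by 4 → not a leap year


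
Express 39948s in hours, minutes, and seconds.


Hours: 39948 ÷ 3600 = 11 remainder 348
Minutes: 348 ÷ 60 = 5 remainder 48
Seconds: 48

11h 5m 48s


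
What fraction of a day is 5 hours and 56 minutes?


0.2472 (24.72%)

Total minutes: 5×60 + 56 = 356
Day = 24×60 = 1440 minutes
Fraction = 356/1440 ≈ 0.2472
As a percentage: 356/1440 × 100 ≈ 24.72%


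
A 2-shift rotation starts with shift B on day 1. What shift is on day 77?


Shift B

Shifts: A, B
Start: B (index 1)
Day 77: (1 + 77 - 1) mod 2
= 77 mod 2
= 1
Index 1 → shift B


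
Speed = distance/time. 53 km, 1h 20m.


Distance: 53 km
Time: 1h 20m = 80 min = 80/60 = 4/3 hours
Speed = 53 ÷ (4/3) = 53 × 3 / 4 = 159/4 ≈ 39.8 km/h

39.8 km/h


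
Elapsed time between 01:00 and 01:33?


0h 33m

End time in minutes: 1×60 + 33 = 93
Start time in minutes: 1×60 + 0 = 60
Difference = 93 - 60 = 33 minutes
= 0 hours 33 minutes


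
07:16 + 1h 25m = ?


Start: 436 minutes from midnight
Add: 85 minutes
Total: 521 minutes
Hours: 521 ÷ 60 = 8 remainder 41

08:41


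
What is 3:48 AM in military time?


Input: 3:48 AM
AM hour stays: 3

03:48


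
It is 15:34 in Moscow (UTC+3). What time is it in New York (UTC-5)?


Time difference = UTC-5 - UTC+3 = -8 hours
New hour = (15 -8) mod 24
= 7 mod 24 = 7
Minutes unchanged → 07:34

07:34


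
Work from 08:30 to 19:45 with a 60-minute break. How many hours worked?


10h 15m (615 minutes)

Total time = (19×60+45) - (8×60+30)
= 1185 - 510 = 675 min
Minus break: 675 - 60 = 615 min
= 10h 15m


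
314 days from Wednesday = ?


Start: Wednesday (index 2)
(2 + 314) mod 7
= 316 mod 7
= 1
Index 1 → Tuesday

Tuesday


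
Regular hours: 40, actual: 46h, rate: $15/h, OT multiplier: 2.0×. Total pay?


$780.00

Regular: 40h × $15 = $600.00
Overtime: 46 - 40 = 6h
OT pay: 6h × $15 × 2.0 = $180.00
Total = $600.00 + $180.00 = $780.00


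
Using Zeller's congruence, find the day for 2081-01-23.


Thursday

Zeller's congruence:
q=23, m=13, k=80, j=20
h = (23 + ⌊13×14/5⌋ + 80 + ⌊80/4⌋ + ⌊20/4⌋ - 2×20) mod 7
= (23 + 36 + 80 + 20 + 5 - 40) mod 7
= 124 mod 7 = 5
h=5 → Thursday


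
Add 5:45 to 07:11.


Start: 431 minutes from midnight
Add: 345 minutes
Total: 776 minutes
Hours: 776 ÷ 60 = 12 remainder 56

12:56


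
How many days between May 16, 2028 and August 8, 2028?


From May 16, 2028 to August 8, 2028
Rest of May 2028: 31 - 16 = 15
Full months: June 30, July 31
Days into August 2028: 8
Total = 15 + 30 + 31 + 8 = 84 days

84 days


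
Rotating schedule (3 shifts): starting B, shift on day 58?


Shifts: A, B, C
Start: B (index 1)
Day 58: (1 + 58 - 1) mod 3
= 58 mod 3
= 1
Index 1 → shift B

Shift B


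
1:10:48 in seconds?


4248 seconds

Hours: 1 × 3600 = 3600
Minutes: 10 × 60 = 600
Seconds: 48
Total = 3600 + 600 + 48 = 4248


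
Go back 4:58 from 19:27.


Start: 1167 minutes from midnight
Subtract: 298 minutes
Remaining: 1167 - 298 = 869
Hours: 14, Minutes: 29

14:29


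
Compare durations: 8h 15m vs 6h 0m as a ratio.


11:8 (1.38)

Duration 1: 495 minutes
Duration 2: 360 minutes
Ratio = 495:360
GCD = 45
Simplified = 11:8
As a decimal: 11/8 ≈ 1.38


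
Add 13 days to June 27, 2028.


Start: June 27, 2028
Add 13 days
June 27 → July 1: 30 - 27 + 1 = 4 days (13 - 4 = 9 left)
July 1 + 9 = July 10, 2028

July 10, 2028


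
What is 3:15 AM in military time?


Input: 3:15 AM
AM hour stays: 3

03:15


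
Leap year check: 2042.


No

Rules: divisible by 4 AND (not by 100 OR by 400)
2042 ÷ 4 = 510 remainder 2 → not divisible by 4
Not divisible by 4 → not a leap year


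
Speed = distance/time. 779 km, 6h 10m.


Distance: 779 km
Time: 6h 10m = 370 min = 370/60 = 37/6 hours
Speed = 779 ÷ (37/6) = 779 × 6 / 37 = 4674/37 ≈ 126.3 km/h

126.3 km/h


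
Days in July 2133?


31 days

Month: July (month 7)
July has 31 days


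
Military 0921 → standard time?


Hour: 9
9 < 12 → AM

9:21 AM


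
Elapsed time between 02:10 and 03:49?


End time in minutes: 3×60 + 49 = 229
Start time in minutes: 2×60 + 10 = 130
Difference = 229 - 130 = 99 minutes
= 1 hours 39 minutes

1h 39m


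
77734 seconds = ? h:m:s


21h 35m 34s

Hours: 77734 ÷ 3600 = 21 remainder 2134
Minutes: 2134 ÷ 60 = 35 remainder 34
Seconds: 34


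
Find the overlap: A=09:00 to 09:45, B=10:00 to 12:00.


Meeting A: 540-585 (in minutes from midnight)
Meeting B: 600-720
Overlap start = max(540, 600) = 600
Overlap end = min(585, 720) = 585
Overlap = max(0, 585 - 600) = 0 min

0 minutes


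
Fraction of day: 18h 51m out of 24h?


0.7854 (78.54%)

Total minutes: 18×60 + 51 = 1131
Day = 24×60 = 1440 minutes
Fraction = 1131/1440 ≈ 0.7854
As a percentage: 1131/1440 × 100 ≈ 78.54%


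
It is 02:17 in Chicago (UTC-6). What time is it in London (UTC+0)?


08:17

Time difference = UTC+0 - UTC-6 = +6 hours
New hour = (2 + 6) mod 24
= 8 mod 24 = 8
Minutes unchanged → 08:17


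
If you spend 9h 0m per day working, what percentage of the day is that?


37.5%

Time: 540 minutes
Day: 1440 minutes
Percentage = (540/1440) × 100 = 37.5%


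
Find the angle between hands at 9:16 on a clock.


Hour hand = 9×30 + 16×0.5 = 278.0°
Minute hand = 16×6 = 96°
Difference = |278.0 - 96| = 182.0°
Since > 180°: 360 - 182.0 = 178.0°

178.0°


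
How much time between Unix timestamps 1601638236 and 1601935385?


297149 seconds (82.5 hours / 3.44 days)

Difference = 1601935385 - 1601638236 = 297149 seconds
In hours: 297149 / 3600 ≈ 82.5
In days: 297149 / 86400 ≈ 3.44


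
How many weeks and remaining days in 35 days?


5 weeks 0 days

Weeks: 35 ÷ 7 = 5 remainder 0


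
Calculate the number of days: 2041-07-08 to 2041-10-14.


From July 8, 2041 to October 14, 2041
Rest of July 2041: 31 - 8 = 23
Full months: August 31, September 30
Days into October 2041: 14
Total = 23 + 31 + 30 + 14 = 98 days

98 days


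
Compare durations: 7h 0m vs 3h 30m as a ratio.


Duration 1: 420 minutes
Duration 2: 210 minutes
Ratio = 420:210
GCD = 210
Simplified = 2:1
As a decimal: 2/1 = 2.00

2:1 (2.00)


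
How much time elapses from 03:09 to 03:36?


0h 27m

End time in minutes: 3×60 + 36 = 216
Start time in minutes: 3×60 + 9 = 189
Difference = 216 - 189 = 27 minutes
= 0 hours 27 minutes


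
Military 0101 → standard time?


1:01 AM

Hour: 1
1 < 12 → AM


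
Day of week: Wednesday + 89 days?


Start: Wednesday (index 2)
(2 + 89) mod 7
= 91 mod 7
= 0
Index 0 → Monday

Monday


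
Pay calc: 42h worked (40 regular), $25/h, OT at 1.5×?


Regular: 40h × $25 = $1000.00
Overtime: 42 - 40 = 2h
OT pay: 2h × $25 × 1.5 = $75.00
Total = $1000.00 + $75.00 = $1075.00

$1075.00


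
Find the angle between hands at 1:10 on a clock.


25.0°

Hour hand = 1×30 + 10×0.5 = 35.0°
Minute hand = 10×6 = 60°
Difference = |35.0 - 60| = 25.0°


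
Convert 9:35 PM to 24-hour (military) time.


21:35

Input: 9:35 PM
PM: 9 + 12 = 21


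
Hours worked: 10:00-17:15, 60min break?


6h 15m (375 minutes)

Total time = (17×60+15) - (10×60+0)
= 1035 - 600 = 435 min
Minus break: 435 - 60 = 375 min
= 6h 15m


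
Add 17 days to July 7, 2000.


Start: July 7, 2000
Add 17 days
July 7 + 17 = July 24, 2000

July 24, 2000


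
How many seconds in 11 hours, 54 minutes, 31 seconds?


42871 seconds

Hours: 11 × 3600 = 39600
Minutes: 54 × 60 = 3240
Seconds: 31
Total = 39600 + 3240 + 31 = 42871


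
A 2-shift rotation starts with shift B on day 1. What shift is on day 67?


Shift B

Shifts: A, B
Start: B (index 1)
Day 67: (1 + 67 - 1) mod 2
= 67 mod 2
= 1
Index 1 → shift B


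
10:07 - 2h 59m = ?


Start: 607 minutes from midnight
Subtract: 179 minutes
Remaining: 607 - 179 = 428
Hours: 7, Minutes: 8

07:08


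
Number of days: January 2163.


31 days

Month: January (month 1)
January has 31 days


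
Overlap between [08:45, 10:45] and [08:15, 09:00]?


15 minutes

Meeting A: 525-645 (in minutes from midnight)
Meeting B: 495-540
Overlap start = max(525, 495) = 525
Overlap end = min(645, 540) = 540
Overlap = max(0, 540 - 525) = 15 min


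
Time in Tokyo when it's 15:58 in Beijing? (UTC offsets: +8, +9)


16:58

Time difference = UTC+9 - UTC+8 = +1 hours
New hour = (15 + 1) mod 24
= 16 mod 24 = 16
Minutes unchanged → 16:58


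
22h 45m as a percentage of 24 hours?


Total minutes: 22×60 + 45 = 1365
Day = 24×60 = 1440 minutes
Fraction = 1365/1440 ≈ 0.9479
As a percentage: 1365/1440 × 100 ≈ 94.79%

0.9479 (94.79%)


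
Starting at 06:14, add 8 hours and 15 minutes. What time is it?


Start: 374 minutes from midnight
Add: 495 minutes
Total: 869 minutes
Hours: 869 ÷ 60 = 14 remainder 29

14:29


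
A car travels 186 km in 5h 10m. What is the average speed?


36.0 km/h

Distance: 186 km
Time: 5h 10m = 310 min = 310/60 = 31/6 hours
Speed = 186 ÷ (31/6) = 186 × 6 / 31 = 1116/31 = 36.0 km/h


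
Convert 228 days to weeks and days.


Weeks: 228 ÷ 7 = 32 remainder 4

32 weeks 4 days


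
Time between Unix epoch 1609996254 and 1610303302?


307048 seconds (85.3 hours / 3.55 days)

Difference = 1610303302 - 1609996254 = 307048 seconds
In hours: 307048 / 3600 ≈ 85.3
In days: 307048 / 86400 ≈ 3.55


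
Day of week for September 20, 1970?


Sunday

Zeller's congruence:
q=20, m=9, k=70, j=19
h = (20 + ⌊13×10/5⌋ + 70 + ⌊70/4⌋ + ⌊19/4⌋ - 2×19) mod 7
= (20 + 26 + 70 + 17 + 4 - 38) mod 7
= 99 mod 7 = 1
h=1 → Sunday


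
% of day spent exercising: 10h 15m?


42.7%

Time: 615 minutes
Day: 1440 minutes
Percentage = (615/1440) × 100 ≈ 42.7%


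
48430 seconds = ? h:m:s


Hours: 48430 ÷ 3600 = 13 remainder 1630
Minutes: 1630 ÷ 60 = 27 remainder 10
Seconds: 10

13h 27m 10s


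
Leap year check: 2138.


Rules: divisible by 4 AND (not by 100 OR by 400)
2138 ÷ 4 = 534 remainder 2 → not divisible by 4
Not divisible by 4 → not a leap year

No


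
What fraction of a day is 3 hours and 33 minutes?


0.1479 (14.79%)

Total minutes: 3×60 + 33 = 213
Day = 24×60 = 1440 minutes
Fraction = 213/1440 ≈ 0.1479
As a percentage: 213/1440 × 100 ≈ 14.79%


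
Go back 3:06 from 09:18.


Start: 558 minutes from midnight
Subtract: 186 minutes
Remaining: 558 - 186 = 372
Hours: 6, Minutes: 12

06:12


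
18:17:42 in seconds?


Hours: 18 × 3600 = 64800
Minutes: 17 × 60 = 1020
Seconds: 42
Total = 64800 + 1020 + 42 = 65862

65862 seconds


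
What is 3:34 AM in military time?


03:34

Input: 3:34 AM
AM hour stays: 3


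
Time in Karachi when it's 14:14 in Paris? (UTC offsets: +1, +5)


18:14

Time difference = UTC+5 - UTC+1 = +4 hours
New hour = (14 + 4) mod 24
= 18 mod 24 = 18
Minutes unchanged → 18:14


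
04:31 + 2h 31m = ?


07:02

Start: 271 minutes from midnight
Add: 151 minutes
Total: 422 minutes
Hours: 422 ÷ 60 = 7 remainder 2


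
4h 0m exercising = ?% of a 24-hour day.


Time: 240 minutes
Day: 1440 minutes
Percentage = (240/1440) × 100 ≈ 16.7%

16.7%


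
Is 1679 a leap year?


Rules: divisible by 4 AND (not by 100 OR by 400)
1679 ÷ 4 = 419 remainder 3 → not divisible by 4
Not divisible by 4 → not a leap year

No


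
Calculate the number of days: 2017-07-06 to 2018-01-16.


From July 6, 2017 to January 16, 2018
Rest of July 2017: 31 - 6 = 25
Full months: August 31, September 30, October 31, November 30, December 31
Days into January 2018: 16
Total = 25 + 31 + 30 + 31 + 30 + 31 + 16 = 194 days

194 days


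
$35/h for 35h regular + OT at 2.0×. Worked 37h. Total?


Regular: 35h × $35 = $1225.00
Overtime: 37 - 35 = 2h
OT pay: 2h × $35 × 2.0 = $140.00
Total = $1225.00 + $140.00 = $1365.00

$1365.00


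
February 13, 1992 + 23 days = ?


Start: February 13, 1992
Add 23 days
February 13 → March 1: 29 - 13 + 1 = 17 days (23 - 17 = 6 left)
March 1 + 6 = March 7, 1992

March 7, 1992


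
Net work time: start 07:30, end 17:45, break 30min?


9h 45m (585 minutes)

Total time = (17×60+45) - (7×60+30)
= 1065 - 450 = 615 min
Minus break: 615 - 30 = 585 min
= 9h 45m


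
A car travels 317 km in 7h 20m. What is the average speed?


43.2 km/h

Distance: 317 km
Time: 7h 20m = 440 min = 440/60 = 22/3 hours
Speed = 317 ÷ (22/3) = 317 × 3 / 22 = 951/22 ≈ 43.2 km/h


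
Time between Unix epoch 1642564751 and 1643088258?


Difference = 1643088258 - 1642564751 = 523507 seconds
In hours: 523507 / 3600 ≈ 145.4
In days: 523507 / 86400 ≈ 6.06

523507 seconds (145.4 hours / 6.06 days)


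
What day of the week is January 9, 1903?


Friday

Zeller's congruence:
q=9, m=13, k=2, j=19
h = (9 + ⌊13×14/5⌋ + 2 + ⌊2/4⌋ + ⌊19/4⌋ - 2×19) mod 7
= (9 + 36 + 2 + 0 + 4 - 38) mod 7
= 13 mod 7 = 6
h=6 → Friday


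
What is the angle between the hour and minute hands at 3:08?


Hour hand = 3×30 + 8×0.5 = 94.0°
Minute hand = 8×6 = 48°
Difference = |94.0 - 48| = 46.0°

46.0°


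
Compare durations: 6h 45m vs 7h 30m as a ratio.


9:10 (0.90)

Duration 1: 405 minutes
Duration 2: 450 minutes
Ratio = 405:450
GCD = 45
Simplified = 9:10
As a decimal: 9/10 = 0.90


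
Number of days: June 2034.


30 days

Month: June (month 6)
June has 30 days


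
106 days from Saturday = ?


Start: Saturday (index 5)
(5 + 106) mod 7
= 111 mod 7
= 6
Index 6 → Sunday

Sunday


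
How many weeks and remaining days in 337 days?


48 weeks 1 days

Weeks: 337 ÷ 7 = 48 remainder 1


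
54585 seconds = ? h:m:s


15h 9m 45s

Hours: 54585 ÷ 3600 = 15 remainder 585
Minutes: 585 ÷ 60 = 9 remainder 45
Seconds: 45


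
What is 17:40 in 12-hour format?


5:40 PM

Hour: 17
17 - 12 = 5 → PM


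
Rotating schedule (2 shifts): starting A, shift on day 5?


Shifts: A, B
Start: A (index 0)
Day 5: (0 + 5 - 1) mod 2
= 4 mod 2
= 0
Index 0 → shift A

Shift A


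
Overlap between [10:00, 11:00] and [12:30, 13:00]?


Meeting A: 600-660 (in minutes from midnight)
Meeting B: 750-780
Overlap start = max(600, 750) = 750
Overlap end = min(660, 780) = 660
Overlap = max(0, 660 - 750) = 0 min

0 minutes


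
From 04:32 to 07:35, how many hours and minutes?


3h 3m

End time in minutes: 7×60 + 35 = 455
Start time in minutes: 4×60 + 32 = 272
Difference = 455 - 272 = 183 minutes
= 3 hours 3 minutes


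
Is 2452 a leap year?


Yes

Rules: divisible by 4 AND (not by 100 OR by 400)
2452 ÷ 4 = 613 exactly → divisible by 4
2452 ÷ 100 = 24 remainder 52 → not divisible by 100
Divisible by 4 but not by 100 → leap year


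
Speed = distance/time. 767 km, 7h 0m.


Distance: 767 km
Time: 7 hours
Speed = 767 / 7 ≈ 109.6 km/h

109.6 km/h


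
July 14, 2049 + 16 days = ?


July 30, 2049

Start: July 14, 2049
Add 16 days
July 14 + 16 = July 30, 2049


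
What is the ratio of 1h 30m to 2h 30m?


3:5 (0.60)

Duration 1: 90 minutes
Duration 2: 150 minutes
Ratio = 90:150
GCD = 30
Simplified = 3:5
As a decimal: 3/5 = 0.60


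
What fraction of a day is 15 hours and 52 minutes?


0.6611 (66.11%)

Total minutes: 15×60 + 52 = 952
Day = 24×60 = 1440 minutes
Fraction = 952/1440 ≈ 0.6611
As a percentage: 952/1440 × 100 ≈ 66.11%


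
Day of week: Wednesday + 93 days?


Start: Wednesday (index 2)
(2 + 93) mod 7
= 95 mod 7
= 4
Index 4 → Friday

Friday


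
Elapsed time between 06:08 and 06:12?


End time in minutes: 6×60 + 12 = 372
Start time in minutes: 6×60 + 8 = 368
Difference = 372 - 368 = 4 minutes
= 0 hours 4 minutes

0h 4m


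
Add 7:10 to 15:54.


23:04

Start: 954 minutes from midnight
Add: 430 minutes
Total: 1384 minutes
Hours: 1384 ÷ 60 = 23 remainder 4


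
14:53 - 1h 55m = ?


Start: 893 minutes from midnight
Subtract: 115 minutes
Remaining: 893 - 115 = 778
Hours: 12, Minutes: 58

12:58


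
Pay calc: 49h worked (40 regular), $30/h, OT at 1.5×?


$1605.00

Regular: 40h × $30 = $1200.00
Overtime: 49 - 40 = 9h
OT pay: 9h × $30 × 1.5 = $405.00
Total = $1200.00 + $405.00 = $1605.00


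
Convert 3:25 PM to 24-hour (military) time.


Input: 3:25 PM
PM: 3 + 12 = 15

15:25


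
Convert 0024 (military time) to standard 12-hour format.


Hour: 0
0 → 12 AM (midnight)

12:24 AM


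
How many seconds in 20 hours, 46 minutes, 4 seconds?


Hours: 20 × 3600 = 72000
Minutes: 46 × 60 = 2760
Seconds: 4
Total = 72000 + 2760 + 4 = 74764

74764 seconds


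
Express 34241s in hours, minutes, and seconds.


9h 30m 41s

Hours: 34241 ÷ 3600 = 9 remainder 1841
Minutes: 1841 ÷ 60 = 30 remainder 41
Seconds: 41


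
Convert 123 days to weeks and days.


Weeks: 123 ÷ 7 = 17 remainder 4

17 weeks 4 days


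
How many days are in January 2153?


31 days

Month: January (month 1)
January has 31 days


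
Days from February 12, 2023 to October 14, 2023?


244 days

From February 12, 2023 to October 14, 2023
Rest of February 2023: 28 - 12 = 16
Full months: March 31, April 30, May 31, June 30, July 31, August 31, September 30
Days into October 2023: 14
Total = 16 + 31 + 30 + 31 + 30 + 31 + 31 + 30 + 14 = 244 days


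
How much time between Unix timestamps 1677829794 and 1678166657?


Difference = 1678166657 - 1677829794 = 336863 seconds
In hours: 336863 / 3600 ≈ 93.6
In days: 336863 / 86400 ≈ 3.90

336863 seconds (93.6 hours / 3.90 days)


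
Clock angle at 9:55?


Hour hand = 9×30 + 55×0.5 = 297.5°
Minute hand = 55×6 = 330°
Difference = |297.5 - 330| = 32.5°

32.5°


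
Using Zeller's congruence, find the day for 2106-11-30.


Zeller's congruence:
q=30, m=11, k=6, j=21
h = (30 + ⌊13×12/5⌋ + 6 + ⌊6/4⌋ + ⌊21/4⌋ - 2×21) mod 7
= (30 + 31 + 6 + 1 + 5 - 42) mod 7
= 31 mod 7 = 3
h=3 → Tuesday

Tuesday


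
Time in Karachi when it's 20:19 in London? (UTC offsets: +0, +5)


Time difference = UTC+5 - UTC+0 = +5 hours
New hour = (20 + 5) mod 24
= 25 mod 24 = 1
Minutes unchanged → 01:19; 25 ≥ 24 → next day

01:19 (next day)


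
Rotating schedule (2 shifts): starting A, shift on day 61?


Shift A

Shifts: A, B
Start: A (index 0)
Day 61: (0 + 61 - 1) mod 2
= 60 mod 2
= 0
Index 0 → shift A


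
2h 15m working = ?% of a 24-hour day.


Time: 135 minutes
Day: 1440 minutes
Percentage = (135/1440) × 100 ≈ 9.4%

9.4%


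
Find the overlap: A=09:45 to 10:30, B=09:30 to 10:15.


Meeting A: 585-630 (in minutes from midnight)
Meeting B: 570-615
Overlap start = max(585, 570) = 585
Overlap end = min(630, 615) = 615
Overlap = max(0, 615 - 585) = 30 min

30 minutes


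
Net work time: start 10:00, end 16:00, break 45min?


5h 15m (315 minutes)

Total time = (16×60+0) - (10×60+0)
= 960 - 600 = 360 min
Minus break: 360 - 45 = 315 min
= 5h 15m


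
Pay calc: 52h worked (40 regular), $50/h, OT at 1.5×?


Regular: 40h × $50 = $2000.00
Overtime: 52 - 40 = 12h
OT pay: 12h × $50 × 1.5 = $900.00
Total = $2000.00 + $900.00 = $2900.00

$2900.00


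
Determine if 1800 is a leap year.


No

Rules: divisible by 4 AND (not by 100 OR by 400)
1800 ÷ 4 = 450 exactly → divisible by 4
1800 ÷ 100 = 18 exactly → divisible by 100
1800 ÷ 400 = 4 remainder 200 → not divisible by 400
Divisible by 100 but not by 400 → not a leap year


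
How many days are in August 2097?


Month: August (month 8)
August has 31 days

31 days


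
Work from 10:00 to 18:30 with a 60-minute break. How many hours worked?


Total time = (18×60+30) - (10×60+0)
= 1110 - 600 = 510 min
Minus break: 510 - 60 = 450 min
= 7h 30m

7h 30m (450 minutes)


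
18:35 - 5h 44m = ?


12:51

Start: 1115 minutes from midnight
Subtract: 344 minutes
Remaining: 1115 - 344 = 771
Hours: 12, Minutes: 51


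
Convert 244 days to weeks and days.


Weeks: 244 ÷ 7 = 34 remainder 6

34 weeks 6 days


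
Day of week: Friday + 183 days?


Saturday

Start: Friday (index 4)
(4 + 183) mod 7
= 187 mod 7
= 5
Index 5 → Saturday


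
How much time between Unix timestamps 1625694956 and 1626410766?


Difference = 1626410766 - 1625694956 = 715810 seconds
In hours: 715810 / 3600 ≈ 198.8
In days: 715810 / 86400 ≈ 8.28

715810 seconds (198.8 hours / 8.28 days)


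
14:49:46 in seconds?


53386 seconds

Hours: 14 × 3600 = 50400
Minutes: 49 × 60 = 2940
Seconds: 46
Total = 50400 + 2940 + 46 = 53386


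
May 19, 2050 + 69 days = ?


July 27, 2050

Start: May 19, 2050
Add 69 days
May 19 → June 1: 31 - 19 + 1 = 13 days (69 - 13 = 56 left)
June 1 → July 1: 30 - 1 + 1 = 30 days (56 - 30 = 26 left)
July 1 + 26 = July 27, 2050


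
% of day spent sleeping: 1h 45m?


Time: 105 minutes
Day: 1440 minutes
Percentage = (105/1440) × 100 ≈ 7.3%

7.3%


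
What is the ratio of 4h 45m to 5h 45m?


19:23 (0.83)

Duration 1: 285 minutes
Duration 2: 345 minutes
Ratio = 285:345
GCD = 15
Simplified = 19:23
As a decimal: 19/23 ≈ 0.83


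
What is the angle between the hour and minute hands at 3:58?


131.0°

Hour hand = 3×30 + 58×0.5 = 119.0°
Minute hand = 58×6 = 348°
Difference = |119.0 - 348| = 229.0°
Since > 180°: 360 - 229.0 = 131.0°


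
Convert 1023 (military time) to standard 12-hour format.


Hour: 10
10 < 12 → AM

10:23 AM


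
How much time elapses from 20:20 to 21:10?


0h 50m

End time in minutes: 21×60 + 10 = 1270
Start time in minutes: 20×60 + 20 = 1220
Difference = 1270 - 1220 = 50 minutes
= 0 hours 50 minutes


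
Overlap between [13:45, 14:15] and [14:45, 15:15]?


0 minutes

Meeting A: 825-855 (in minutes from midnight)
Meeting B: 885-915
Overlap start = max(825, 885) = 885
Overlap end = min(855, 915) = 855
Overlap = max(0, 855 - 885) = 0 min


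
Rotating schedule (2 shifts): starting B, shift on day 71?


Shift B

Shifts: A, B
Start: B (index 1)
Day 71: (1 + 71 - 1) mod 2
= 71 mod 2
= 1
Index 1 → shift B


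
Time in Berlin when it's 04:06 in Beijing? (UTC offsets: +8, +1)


Time difference = UTC+1 - UTC+8 = -7 hours
New hour = (4 -7) mod 24
= -3 mod 24 = 21
Minutes unchanged → 21:06; -3 < 0 → previous day

21:06 (previous day)


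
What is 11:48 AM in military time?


Input: 11:48 AM
AM hour stays: 11

11:48


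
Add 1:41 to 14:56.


Start: 896 minutes from midnight
Add: 101 minutes
Total: 997 minutes
Hours: 997 ÷ 60 = 16 remainder 37

16:37


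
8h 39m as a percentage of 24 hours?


Total minutes: 8×60 + 39 = 519
Day = 24×60 = 1440 minutes
Fraction = 519/1440 ≈ 0.3604
As a percentage: 519/1440 × 100 ≈ 36.04%

0.3604 (36.04%)


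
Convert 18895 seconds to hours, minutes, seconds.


Hours: 18895 ÷ 3600 = 5 remainder 895
Minutes: 895 ÷ 60 = 14 remainder 55
Seconds: 55

5h 14m 55s


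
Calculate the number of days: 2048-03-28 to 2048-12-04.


From March 28, 2048 to December 4, 2048
Rest of March 2048: 31 - 28 = 3
Full months: April 30, May 31, June 30, July 31, August 31, September 30, October 31, November 30
Days into December 2048: 4
Total = 3 + 30 + 31 + 30 + 31 + 31 + 30 + 31 + 30 + 4 = 251 days

251 days
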